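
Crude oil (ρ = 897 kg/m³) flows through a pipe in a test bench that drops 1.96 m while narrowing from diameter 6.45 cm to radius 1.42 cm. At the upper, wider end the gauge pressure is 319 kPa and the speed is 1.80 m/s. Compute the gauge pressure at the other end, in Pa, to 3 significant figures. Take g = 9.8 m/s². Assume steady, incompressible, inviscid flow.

P₂ ≈ 299000 Pa

By continuity, v₂ = v₁·A₁/A₂ = 1.80·(32.7/6.33) = 9.28 m/s.
Applying Bernoulli between the two ends and solving for P₂: P₂ = P₁ + ½ρ(v₁² − v₂²) − ρgΔh.
P₂ = 319000 + ½·897·(1.80² − 9.28²) − 897·9.8·(−1.96) = 319000 + (-37200) − (-17200) = 299000 Pa.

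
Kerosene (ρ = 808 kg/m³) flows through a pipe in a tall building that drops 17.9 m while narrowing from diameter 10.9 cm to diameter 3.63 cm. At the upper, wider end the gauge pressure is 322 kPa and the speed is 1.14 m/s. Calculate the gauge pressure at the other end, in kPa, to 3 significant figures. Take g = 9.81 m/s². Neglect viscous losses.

The volume flow rate is constant, so v₂ = (A₁/A₂)v₁ = (93.3/10.3)·1.14 = 10.3 m/s.
Energy conservation along the streamline gives P₂ = P₁ − ½ρ(v₂² − v₁²) − ρg(h₂ − h₁).
P₂ = 322000 + ½·808·(1.14² − 10.3²) − 808·9.81·(−17.9) = 322000 + (-42200) − (-142000) = 422000 Pa.

P₂ = 422 kPa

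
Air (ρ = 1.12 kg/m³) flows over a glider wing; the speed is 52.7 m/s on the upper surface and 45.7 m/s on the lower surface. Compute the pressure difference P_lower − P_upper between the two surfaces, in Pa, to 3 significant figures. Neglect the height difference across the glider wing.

Bernoulli (same height): P_lower − P_upper = ½ρ(v_upper² − v_lower²).
ΔP = ½·1.12·(52.7² − 45.7²) = 386 Pa.

386 Pa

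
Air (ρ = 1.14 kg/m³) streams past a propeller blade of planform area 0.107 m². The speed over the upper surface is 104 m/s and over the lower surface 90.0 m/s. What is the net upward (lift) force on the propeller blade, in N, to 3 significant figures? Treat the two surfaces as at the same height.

With equal heights on the two surfaces, Bernoulli gives P_lower − P_upper = ½ρ(v_upper² − v_lower²).
ΔP = ½·1.14·(104² − 90.0²) = 1550 Pa.
Lift = ΔP · A = 1550 × 0.107 = 166 N.

F = 166 N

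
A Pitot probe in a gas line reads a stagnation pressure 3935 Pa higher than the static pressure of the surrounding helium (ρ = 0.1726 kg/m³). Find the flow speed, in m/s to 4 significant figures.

v = 213.5 m/s

At the stagnation point the flow is brought to rest, so Bernoulli gives P_stag − P_static = ½ρv².
v = √(2ΔP/ρ) = √(2·3935/0.1726) = 213.5 m/s.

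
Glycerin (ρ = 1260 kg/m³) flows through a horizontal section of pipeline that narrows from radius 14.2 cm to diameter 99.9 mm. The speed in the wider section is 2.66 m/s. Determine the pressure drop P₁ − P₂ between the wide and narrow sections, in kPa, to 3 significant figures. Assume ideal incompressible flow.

ΔP = 287 kPa

By continuity, v₂ = v₁·A₁/A₂ = 2.66·(633/78.4) = 21.5 m/s.
Along the horizontal streamline, P + ½ρv² is constant.
P₁ − P₂ = ½·1260·(21.5² − 2.66²) = ½·1260·455 = 287000 Pa.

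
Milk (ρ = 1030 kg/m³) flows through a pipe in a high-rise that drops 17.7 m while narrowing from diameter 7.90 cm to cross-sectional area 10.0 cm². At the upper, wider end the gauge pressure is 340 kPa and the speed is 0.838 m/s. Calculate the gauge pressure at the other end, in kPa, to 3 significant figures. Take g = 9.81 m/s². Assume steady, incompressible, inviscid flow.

P₂ = 511 kPa

Mass conservation (A₁v₁ = A₂v₂) gives v₂ = 0.838 × 49.0/10.0 = 4.11 m/s.
Energy conservation along the streamline gives P₂ = P₁ − ½ρ(v₂² − v₁²) − ρg(h₂ − h₁).
P₂ = 340000 + ½·1030·(0.838² − 4.11²) − 1030·9.81·(−17.7) = 340000 + (-8330) − (-179000) = 511000 Pa.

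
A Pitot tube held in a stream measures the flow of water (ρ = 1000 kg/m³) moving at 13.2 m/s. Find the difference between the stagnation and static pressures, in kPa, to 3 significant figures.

ΔP ≈ 87.1 kPa

The dynamic pressure equals the rise in static pressure at the stagnation point: ΔP = ½ρv².
ΔP = ½·1000·13.2² = 87100 Pa.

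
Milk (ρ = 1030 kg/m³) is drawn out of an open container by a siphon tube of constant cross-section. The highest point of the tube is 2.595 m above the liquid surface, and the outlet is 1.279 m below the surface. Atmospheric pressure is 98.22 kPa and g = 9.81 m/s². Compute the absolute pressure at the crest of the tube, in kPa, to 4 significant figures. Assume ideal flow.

From the surface to the outlet (both open to atmosphere, surface at rest): v = √(2g·h_out) = √(2·9.81·1.279) = 5.009 m/s.
The bore is uniform, so the speed at the crest is the same v. Bernoulli surface→crest: P_atm = P_top + ½ρv² + ρg·h_top.
P_top = 98220 − ½·1030·5.009² − 1030·9.81·2.595 = 59080 Pa.

P_top ≈ 59.08 kPa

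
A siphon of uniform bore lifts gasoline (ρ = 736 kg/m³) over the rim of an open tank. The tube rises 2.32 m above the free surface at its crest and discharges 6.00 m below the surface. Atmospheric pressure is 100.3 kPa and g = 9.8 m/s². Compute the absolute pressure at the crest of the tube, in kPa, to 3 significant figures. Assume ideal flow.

P_top ≈ 40.3 kPa

The outlet speed comes from Torricelli: v = √(2g·6.00) = 10.8 m/s.
Continuity keeps v the same throughout the tube; from surface to crest, P_atm + 0 = P_top + ½ρv² + ρg·h_top.
P_top = 100300 − ½·736·10.8² − 736·9.8·2.32 = 40300 Pa.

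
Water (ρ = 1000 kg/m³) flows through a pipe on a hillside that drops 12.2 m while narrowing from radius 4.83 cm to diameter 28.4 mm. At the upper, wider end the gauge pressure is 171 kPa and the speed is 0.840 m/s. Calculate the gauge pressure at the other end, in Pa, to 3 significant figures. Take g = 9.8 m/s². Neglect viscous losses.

Continuity gives A₁v₁ = A₂v₂, so v₂ = (73.3 cm²)/(6.33 cm²) × 0.840 m/s = 9.72 m/s.
Bernoulli: P₁ + ½ρv₁² + ρg h₁ = P₂ + ½ρv₂² + ρg h₂, so P₂ = P₁ + ½ρ(v₁² − v₂²) − ρg(h₂ − h₁).
P₂ = 171000 + ½·1000·(0.840² − 9.72²) − 1000·9.8·(−12.2) = 171000 + (-46900) − (-120000) = 244000 Pa.

244000 Pa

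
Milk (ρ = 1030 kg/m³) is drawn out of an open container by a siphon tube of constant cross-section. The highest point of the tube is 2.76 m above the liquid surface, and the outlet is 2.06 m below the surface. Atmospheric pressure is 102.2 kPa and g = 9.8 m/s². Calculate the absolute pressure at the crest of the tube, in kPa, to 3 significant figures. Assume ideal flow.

P_top ≈ 53.5 kPa

The outlet speed comes from Torricelli: v = √(2g·2.06) = 6.35 m/s.
With constant cross-section the crest speed equals v; applying Bernoulli from the surface up to the crest, P_top = P_atm − ½ρv² − ρg·h_top.
P_top = 102200 − ½·1030·6.35² − 1030·9.8·2.76 = 53500 Pa.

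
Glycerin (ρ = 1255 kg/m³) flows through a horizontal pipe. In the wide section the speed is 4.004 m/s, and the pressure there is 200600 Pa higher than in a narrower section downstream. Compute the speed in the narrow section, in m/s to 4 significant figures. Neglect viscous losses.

Horizontal Bernoulli: P₁ + ½ρv₁² = P₂ + ½ρv₂², so v₂² = v₁² + 2(P₁ − P₂)/ρ.
v₂ = √(4.004² + 2·200600/1255) = √(16.03 + 319.7) = 18.32 m/s.

v₂ = 18.32 m/s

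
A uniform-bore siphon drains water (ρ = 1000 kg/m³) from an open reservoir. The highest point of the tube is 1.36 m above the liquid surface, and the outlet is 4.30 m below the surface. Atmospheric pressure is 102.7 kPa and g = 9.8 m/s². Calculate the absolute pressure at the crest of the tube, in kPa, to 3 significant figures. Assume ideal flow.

From the surface to the outlet (both open to atmosphere, surface at rest): v = √(2g·h_out) = √(2·9.8·4.30) = 9.18 m/s.
The bore is uniform, so the speed at the crest is the same v. Bernoulli surface→crest: P_atm = P_top + ½ρv² + ρg·h_top.
P_top = 102700 − ½·1000·9.18² − 1000·9.8·1.36 = 47200 Pa.

P_top ≈ 47.2 kPa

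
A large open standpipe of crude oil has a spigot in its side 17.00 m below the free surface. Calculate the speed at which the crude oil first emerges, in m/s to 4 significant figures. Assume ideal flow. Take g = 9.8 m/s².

The surface is effectively still and both ends are open, so ½v² = gh and v = √(2·9.8·17.00) = 18.25 m/s.

v ≈ 18.25 m/s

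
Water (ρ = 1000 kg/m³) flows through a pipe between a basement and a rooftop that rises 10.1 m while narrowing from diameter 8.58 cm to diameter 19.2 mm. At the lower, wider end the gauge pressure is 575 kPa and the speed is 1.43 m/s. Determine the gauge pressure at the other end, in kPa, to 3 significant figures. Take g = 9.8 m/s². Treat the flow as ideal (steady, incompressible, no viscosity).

69.3 kPa

By continuity, v₂ = v₁·A₁/A₂ = 1.43·(57.8/2.90) = 28.6 m/s.
Bernoulli: P₁ + ½ρv₁² + ρg h₁ = P₂ + ½ρv₂² + ρg h₂, so P₂ = P₁ + ½ρ(v₁² − v₂²) − ρg(h₂ − h₁).
P₂ = 575000 + ½·1000·(1.43² − 28.6²) − 1000·9.8·(+10.1) = 575000 + (-407000) − (99000) = 69300 Pa.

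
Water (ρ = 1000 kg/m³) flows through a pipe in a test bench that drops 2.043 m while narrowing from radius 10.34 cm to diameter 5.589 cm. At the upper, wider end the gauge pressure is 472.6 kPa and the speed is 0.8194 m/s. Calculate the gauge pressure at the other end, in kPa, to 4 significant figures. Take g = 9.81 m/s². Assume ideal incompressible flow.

By continuity, v₂ = v₁·A₁/A₂ = 0.8194·(335.9/24.53) = 11.22 m/s.
Energy conservation along the streamline gives P₂ = P₁ − ½ρ(v₂² − v₁²) − ρg(h₂ − h₁).
P₂ = 472600 + ½·1000·(0.8194² − 11.22²) − 1000·9.81·(−2.043) = 472600 + (-62590) − (-20040) = 430100 Pa.

430.1 kPa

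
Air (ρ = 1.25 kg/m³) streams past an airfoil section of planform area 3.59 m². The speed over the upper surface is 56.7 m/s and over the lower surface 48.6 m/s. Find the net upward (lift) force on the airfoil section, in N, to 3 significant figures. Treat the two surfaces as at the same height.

F ≈ 1910 N

The faster flow above has the lower pressure; Bernoulli (same height) gives ΔP = ½ρ(v_up² − v_low²).
ΔP = ½·1.25·(56.7² − 48.6²) = 533 Pa.
Lift = ΔP · A = 533 × 3.59 = 1910 N.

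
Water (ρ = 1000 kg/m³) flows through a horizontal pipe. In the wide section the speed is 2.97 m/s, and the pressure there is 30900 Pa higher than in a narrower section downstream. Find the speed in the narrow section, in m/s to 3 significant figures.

v₂ = 8.40 m/s

Along the level pipe P + ½ρv² is conserved, hence v₂² = v₁² + 2(P₁ − P₂)/ρ.
v₂ = √(2.97² + 2·30900/1000) = √(8.82 + 61.8) = 8.40 m/s.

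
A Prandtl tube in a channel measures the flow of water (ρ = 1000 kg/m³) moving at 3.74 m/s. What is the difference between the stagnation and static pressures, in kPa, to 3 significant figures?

The dynamic pressure equals the rise in static pressure at the stagnation point: ΔP = ½ρv².
ΔP = ½·1000·3.74² = 6990 Pa.

ΔP = 6.99 kPa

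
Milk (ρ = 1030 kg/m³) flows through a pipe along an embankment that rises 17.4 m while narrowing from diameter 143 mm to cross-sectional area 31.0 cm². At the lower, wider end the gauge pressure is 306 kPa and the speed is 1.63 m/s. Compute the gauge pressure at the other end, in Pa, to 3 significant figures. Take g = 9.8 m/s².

P₂ ≈ 95000 Pa

By continuity, v₂ = v₁·A₁/A₂ = 1.63·(161/31.0) = 8.44 m/s.
Bernoulli: P₁ + ½ρv₁² + ρg h₁ = P₂ + ½ρv₂² + ρg h₂, so P₂ = P₁ + ½ρ(v₁² − v₂²) − ρg(h₂ − h₁).
P₂ = 306000 + ½·1030·(1.63² − 8.44²) − 1030·9.8·(+17.4) = 306000 + (-35400) − (176000) = 95000 Pa.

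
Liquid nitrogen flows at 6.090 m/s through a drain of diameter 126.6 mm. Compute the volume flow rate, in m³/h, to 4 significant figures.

Q = 276.0 m³/h

Q = A·v = 0.01259 m² × 6.090 m/s = 0.07666 m³/s.
Converting: 0.07666 m³/s × 3600 = 276.0 m³/h.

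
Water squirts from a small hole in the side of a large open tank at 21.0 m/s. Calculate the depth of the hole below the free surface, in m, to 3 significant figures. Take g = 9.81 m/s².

h = 22.5 m

For a small hole in a large open tank, ½v² = gh, giving h = v²/(2g).
h = 21.0²/(2·9.81) = 441/19.62 = 22.5 m.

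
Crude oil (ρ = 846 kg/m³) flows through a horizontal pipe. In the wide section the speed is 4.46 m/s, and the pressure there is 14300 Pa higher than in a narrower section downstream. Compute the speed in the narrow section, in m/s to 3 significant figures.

v₂ = 7.33 m/s

Along the level pipe P + ½ρv² is conserved, hence v₂² = v₁² + 2(P₁ − P₂)/ρ.
v₂ = √(4.46² + 2·14300/846) = √(19.9 + 33.8) = 7.33 m/s.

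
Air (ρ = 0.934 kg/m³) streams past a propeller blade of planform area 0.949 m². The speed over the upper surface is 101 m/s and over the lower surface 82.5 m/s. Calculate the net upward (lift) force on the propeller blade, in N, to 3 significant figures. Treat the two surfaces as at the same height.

F ≈ 1500 N

The faster flow above has the lower pressure; Bernoulli (same height) gives ΔP = ½ρ(v_up² − v_low²).
ΔP = ½·0.934·(101² − 82.5²) = 1590 Pa.
Lift = ΔP · A = 1590 × 0.949 = 1500 N.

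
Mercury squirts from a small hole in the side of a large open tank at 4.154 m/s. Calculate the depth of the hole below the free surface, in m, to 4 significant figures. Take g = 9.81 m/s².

For a small hole in a large open tank, ½v² = gh, giving h = v²/(2g).
h = 4.154²/(2·9.81) = 17.26/19.62 = 0.8795 m.

h ≈ 0.8795 m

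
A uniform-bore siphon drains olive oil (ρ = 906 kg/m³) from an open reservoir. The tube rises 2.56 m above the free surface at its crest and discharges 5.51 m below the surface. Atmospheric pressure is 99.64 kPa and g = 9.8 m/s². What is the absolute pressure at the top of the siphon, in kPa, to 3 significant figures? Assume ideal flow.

P_top = 28.0 kPa

Bernoulli surface→outlet gives ½v² = g·h_out, so v = √(2·9.8·5.51) = 10.4 m/s.
The bore is uniform, so the speed at the crest is the same v. Bernoulli surface→crest: P_atm = P_top + ½ρv² + ρg·h_top.
P_top = 99640 − ½·906·10.4² − 906·9.8·2.56 = 28000 Pa.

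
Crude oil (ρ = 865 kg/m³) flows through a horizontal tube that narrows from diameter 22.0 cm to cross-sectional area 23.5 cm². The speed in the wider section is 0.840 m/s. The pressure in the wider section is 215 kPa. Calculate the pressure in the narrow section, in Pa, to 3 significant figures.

P₂ ≈ 135000 Pa

The volume flow rate is constant, so v₂ = (A₁/A₂)v₁ = (380/23.5)·0.840 = 13.6 m/s.
Along the horizontal streamline, P + ½ρv² is constant.
P₂ = P₁ − ½ρ(v₂² − v₁²) = 215000 − ½·865·(13.6² − 0.840²) = 215000 − 79500 = 135000 Pa.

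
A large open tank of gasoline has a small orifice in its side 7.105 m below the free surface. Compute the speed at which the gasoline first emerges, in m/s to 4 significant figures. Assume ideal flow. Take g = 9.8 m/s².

The surface is effectively still and both ends are open, so ½v² = gh and v = √(2·9.8·7.105) = 11.80 m/s.

v ≈ 11.80 m/s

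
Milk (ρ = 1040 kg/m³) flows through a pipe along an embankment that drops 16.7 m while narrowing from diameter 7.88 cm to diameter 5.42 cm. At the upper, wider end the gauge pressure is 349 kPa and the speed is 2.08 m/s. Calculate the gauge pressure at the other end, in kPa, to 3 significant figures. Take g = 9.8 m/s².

By continuity, v₂ = v₁·A₁/A₂ = 2.08·(48.8/23.1) = 4.40 m/s.
Bernoulli: P₁ + ½ρv₁² + ρg h₁ = P₂ + ½ρv₂² + ρg h₂, so P₂ = P₁ + ½ρ(v₁² − v₂²) − ρg(h₂ − h₁).
P₂ = 349000 + ½·1040·(2.08² − 4.40²) − 1040·9.8·(−16.7) = 349000 + (-7800) − (-170000) = 511000 Pa.

P₂ ≈ 511 kPa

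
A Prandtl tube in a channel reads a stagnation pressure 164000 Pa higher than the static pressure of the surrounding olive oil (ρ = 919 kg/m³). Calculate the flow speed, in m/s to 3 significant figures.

v ≈ 18.9 m/s

At the stagnation point the flow is brought to rest, so Bernoulli gives P_stag − P_static = ½ρv².
v = √(2ΔP/ρ) = √(2·164000/919) = 18.9 m/s.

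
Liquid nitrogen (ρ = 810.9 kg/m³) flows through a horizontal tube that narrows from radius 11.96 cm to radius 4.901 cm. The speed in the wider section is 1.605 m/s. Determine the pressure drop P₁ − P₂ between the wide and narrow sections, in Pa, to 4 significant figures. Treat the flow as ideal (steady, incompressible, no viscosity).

Continuity gives A₁v₁ = A₂v₂, so v₂ = (449.4 cm²)/(75.46 cm²) × 1.605 m/s = 9.558 m/s.
Bernoulli (h₁ = h₂): P₁ − P₂ = ½ρ(v₂² − v₁²).
P₁ − P₂ = ½·810.9·(9.558² − 1.605²) = ½·810.9·88.78 = 36000 Pa.

ΔP = 36000 Pa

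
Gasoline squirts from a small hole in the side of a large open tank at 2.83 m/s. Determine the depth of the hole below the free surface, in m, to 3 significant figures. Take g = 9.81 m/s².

For a small hole in a large open tank, ½v² = gh, giving h = v²/(2g).
h = 2.83²/(2·9.81) = 8.01/19.62 = 0.408 m.

h = 0.408 m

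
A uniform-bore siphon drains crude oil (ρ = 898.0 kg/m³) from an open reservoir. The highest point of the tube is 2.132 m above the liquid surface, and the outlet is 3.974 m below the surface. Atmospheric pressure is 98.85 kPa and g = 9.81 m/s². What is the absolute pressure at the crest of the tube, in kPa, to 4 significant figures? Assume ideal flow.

P_top = 45.06 kPa

The outlet speed comes from Torricelli: v = √(2g·3.974) = 8.830 m/s.
Continuity keeps v the same throughout the tube; from surface to crest, P_atm + 0 = P_top + ½ρv² + ρg·h_top.
P_top = 98850 − ½·898.0·8.830² − 898.0·9.81·2.132 = 45060 Pa.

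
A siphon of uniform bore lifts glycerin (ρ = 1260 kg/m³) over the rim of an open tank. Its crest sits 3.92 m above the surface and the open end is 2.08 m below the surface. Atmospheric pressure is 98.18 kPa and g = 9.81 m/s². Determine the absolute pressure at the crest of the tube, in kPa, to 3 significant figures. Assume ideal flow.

From the surface to the outlet (both open to atmosphere, surface at rest): v = √(2g·h_out) = √(2·9.81·2.08) = 6.39 m/s.
The bore is uniform, so the speed at the crest is the same v. Bernoulli surface→crest: P_atm = P_top + ½ρv² + ρg·h_top.
P_top = 98180 − ½·1260·6.39² − 1260·9.81·3.92 = 24000 Pa.

P_top ≈ 24.0 kPa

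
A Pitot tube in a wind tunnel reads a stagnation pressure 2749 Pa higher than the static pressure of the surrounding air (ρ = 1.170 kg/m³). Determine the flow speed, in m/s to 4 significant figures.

v = 68.55 m/s

At the stagnation point the flow is brought to rest, so Bernoulli gives P_stag − P_static = ½ρv².
v = √(2ΔP/ρ) = √(2·2749/1.170) = 68.55 m/s.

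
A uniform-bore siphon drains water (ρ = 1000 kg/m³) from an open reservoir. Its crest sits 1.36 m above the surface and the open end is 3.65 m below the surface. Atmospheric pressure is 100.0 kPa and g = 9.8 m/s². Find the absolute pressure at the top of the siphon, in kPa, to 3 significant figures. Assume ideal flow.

The outlet speed comes from Torricelli: v = √(2g·3.65) = 8.46 m/s.
The bore is uniform, so the speed at the crest is the same v. Bernoulli surface→crest: P_atm = P_top + ½ρv² + ρg·h_top.
P_top = 100000 − ½·1000·8.46² − 1000·9.8·1.36 = 50900 Pa.

P_top = 50.9 kPa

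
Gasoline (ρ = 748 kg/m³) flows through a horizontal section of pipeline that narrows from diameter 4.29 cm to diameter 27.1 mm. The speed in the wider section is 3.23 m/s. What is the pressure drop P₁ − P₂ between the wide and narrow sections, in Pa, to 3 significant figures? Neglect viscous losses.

20600 Pa

By continuity, v₂ = v₁·A₁/A₂ = 3.23·(14.5/5.77) = 8.09 m/s.
With no height change, Bernoulli's equation is P₁ + ½ρv₁² = P₂ + ½ρv₂².
P₁ − P₂ = ½·748·(8.09² − 3.23²) = ½·748·55.1 = 20600 Pa.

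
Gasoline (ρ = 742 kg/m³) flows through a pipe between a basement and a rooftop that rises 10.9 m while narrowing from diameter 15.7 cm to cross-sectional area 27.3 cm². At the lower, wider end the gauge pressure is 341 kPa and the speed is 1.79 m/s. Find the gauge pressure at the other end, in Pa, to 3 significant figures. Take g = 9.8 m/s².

203000 Pa

Continuity gives A₁v₁ = A₂v₂, so v₂ = (194 cm²)/(27.3 cm²) × 1.79 m/s = 12.7 m/s.
Applying Bernoulli between the two ends and solving for P₂: P₂ = P₁ + ½ρ(v₁² − v₂²) − ρgΔh.
P₂ = 341000 + ½·742·(1.79² − 12.7²) − 742·9.8·(+10.9) = 341000 + (-58600) − (79300) = 203000 Pa.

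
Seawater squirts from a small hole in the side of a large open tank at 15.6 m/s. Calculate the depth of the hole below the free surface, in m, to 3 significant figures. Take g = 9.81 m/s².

h = 12.4 m

Inverting v = √(2gh) gives h = v² / 2g.
h = 15.6²/(2·9.81) = 243/19.62 = 12.4 m.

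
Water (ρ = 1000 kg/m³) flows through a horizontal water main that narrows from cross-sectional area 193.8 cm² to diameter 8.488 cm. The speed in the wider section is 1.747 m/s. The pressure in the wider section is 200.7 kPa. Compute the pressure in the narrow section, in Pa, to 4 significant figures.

Mass conservation (A₁v₁ = A₂v₂) gives v₂ = 1.747 × 193.8/56.58 = 5.983 m/s.
The pipe is horizontal, so Bernoulli reduces to P₁ + ½ρv₁² = P₂ + ½ρv₂².
P₂ = P₁ − ½ρ(v₂² − v₁²) = 200700 − ½·1000·(5.983² − 1.747²) = 200700 − 16370 = 184300 Pa.

P₂ ≈ 184300 Pa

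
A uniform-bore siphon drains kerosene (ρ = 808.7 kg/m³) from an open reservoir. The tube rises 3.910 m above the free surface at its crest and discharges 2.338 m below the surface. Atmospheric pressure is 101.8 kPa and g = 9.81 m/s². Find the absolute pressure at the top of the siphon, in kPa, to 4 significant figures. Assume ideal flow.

P_top = 52.23 kPa

From the surface to the outlet (both open to atmosphere, surface at rest): v = √(2g·h_out) = √(2·9.81·2.338) = 6.773 m/s.
The bore is uniform, so the speed at the crest is the same v. Bernoulli surface→crest: P_atm = P_top + ½ρv² + ρg·h_top.
P_top = 101800 − ½·808.7·6.773² − 808.7·9.81·3.910 = 52230 Pa.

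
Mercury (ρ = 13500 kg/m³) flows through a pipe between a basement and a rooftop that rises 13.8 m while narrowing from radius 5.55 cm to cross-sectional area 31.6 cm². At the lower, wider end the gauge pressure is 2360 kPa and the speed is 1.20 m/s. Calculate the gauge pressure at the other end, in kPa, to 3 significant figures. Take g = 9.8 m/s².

P₂ = 453 kPa

The volume flow rate is constant, so v₂ = (A₁/A₂)v₁ = (96.8/31.6)·1.20 = 3.67 m/s.
Bernoulli: P₁ + ½ρv₁² + ρg h₁ = P₂ + ½ρv₂² + ρg h₂, so P₂ = P₁ + ½ρ(v₁² − v₂²) − ρg(h₂ − h₁).
P₂ = 2360000 + ½·13500·(1.20² − 3.67²) − 13500·9.8·(+13.8) = 2360000 + (-81400) − (1830000) = 453000 Pa.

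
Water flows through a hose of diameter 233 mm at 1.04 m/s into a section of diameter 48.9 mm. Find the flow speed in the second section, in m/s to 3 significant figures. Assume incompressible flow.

Mass conservation (A₁v₁ = A₂v₂) gives v₂ = 1.04 × 426/18.8 = 23.6 m/s.

v₂ ≈ 23.6 m/s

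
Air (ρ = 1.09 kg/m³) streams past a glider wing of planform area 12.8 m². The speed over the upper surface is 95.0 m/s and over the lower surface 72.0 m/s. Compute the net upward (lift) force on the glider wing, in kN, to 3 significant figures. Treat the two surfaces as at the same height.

With equal heights on the two surfaces, Bernoulli gives P_lower − P_upper = ½ρ(v_upper² − v_lower²).
ΔP = ½·1.09·(95.0² − 72.0²) = 2090 Pa.
Lift = ΔP · A = 2090 × 12.8 = 26800 N.

F = 26.8 kN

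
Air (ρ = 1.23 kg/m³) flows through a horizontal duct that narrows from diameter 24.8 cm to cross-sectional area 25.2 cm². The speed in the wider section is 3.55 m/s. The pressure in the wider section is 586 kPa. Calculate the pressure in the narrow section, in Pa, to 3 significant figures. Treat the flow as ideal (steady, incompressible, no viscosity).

P₂ ≈ 583000 Pa

Continuity gives A₁v₁ = A₂v₂, so v₂ = (483 cm²)/(25.2 cm²) × 3.55 m/s = 68.0 m/s.
Along the horizontal streamline, P + ½ρv² is constant.
P₂ = P₁ − ½ρ(v₂² − v₁²) = 586000 − ½·1.23·(68.0² − 3.55²) = 586000 − 2840 = 583000 Pa.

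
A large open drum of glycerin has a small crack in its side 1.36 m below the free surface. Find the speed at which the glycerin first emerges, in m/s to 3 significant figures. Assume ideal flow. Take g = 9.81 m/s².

v ≈ 5.17 m/s

With the surface at rest and both surface and jet at atmospheric pressure, Bernoulli gives ρg h = ½ρv², so v = √(2gh) = √(2·9.81·1.36) = 5.17 m/s.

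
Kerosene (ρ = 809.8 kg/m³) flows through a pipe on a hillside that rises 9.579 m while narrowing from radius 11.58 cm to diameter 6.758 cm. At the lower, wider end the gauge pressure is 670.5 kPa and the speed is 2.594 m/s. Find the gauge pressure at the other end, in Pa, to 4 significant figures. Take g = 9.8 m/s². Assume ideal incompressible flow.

P₂ ≈ 221400 Pa

Continuity gives A₁v₁ = A₂v₂, so v₂ = (421.3 cm²)/(35.87 cm²) × 2.594 m/s = 30.47 m/s.
Bernoulli: P₁ + ½ρv₁² + ρg h₁ = P₂ + ½ρv₂² + ρg h₂, so P₂ = P₁ + ½ρ(v₁² − v₂²) − ρg(h₂ − h₁).
P₂ = 670500 + ½·809.8·(2.594² − 30.47²) − 809.8·9.8·(+9.579) = 670500 + (-373100) − (76020) = 221400 Pa.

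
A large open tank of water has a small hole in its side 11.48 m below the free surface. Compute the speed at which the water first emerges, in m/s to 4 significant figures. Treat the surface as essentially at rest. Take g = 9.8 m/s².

With the surface at rest and both surface and jet at atmospheric pressure, Bernoulli gives ρg h = ½ρv², so v = √(2gh) = √(2·9.8·11.48) = 15.00 m/s.

v ≈ 15.00 m/s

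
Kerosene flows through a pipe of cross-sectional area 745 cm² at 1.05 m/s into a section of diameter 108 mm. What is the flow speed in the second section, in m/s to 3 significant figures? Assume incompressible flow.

Mass conservation (A₁v₁ = A₂v₂) gives v₂ = 1.05 × 745/91.6 = 8.54 m/s.

8.54 m/s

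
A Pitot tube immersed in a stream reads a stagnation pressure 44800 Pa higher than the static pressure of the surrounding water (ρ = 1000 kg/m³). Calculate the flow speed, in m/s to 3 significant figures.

The dynamic pressure equals the rise in static pressure at the stagnation point: ΔP = ½ρv².
v = √(2ΔP/ρ) = √(2·44800/1000) = 9.47 m/s.

v ≈ 9.47 m/s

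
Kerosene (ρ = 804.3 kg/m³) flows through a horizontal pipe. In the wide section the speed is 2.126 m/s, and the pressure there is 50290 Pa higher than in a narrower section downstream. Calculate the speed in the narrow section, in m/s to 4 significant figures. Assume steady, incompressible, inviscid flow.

With h₁ = h₂, rearranging Bernoulli gives v₂ = √(v₁² + 2ΔP/ρ).
v₂ = √(2.126² + 2·50290/804.3) = √(4.520 + 125.1) = 11.38 m/s.

v₂ ≈ 11.38 m/s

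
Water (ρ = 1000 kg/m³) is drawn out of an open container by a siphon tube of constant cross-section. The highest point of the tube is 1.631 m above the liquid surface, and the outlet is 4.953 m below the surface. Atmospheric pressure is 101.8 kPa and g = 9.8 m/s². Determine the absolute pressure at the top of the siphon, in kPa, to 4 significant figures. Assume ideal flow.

P_top ≈ 37.28 kPa

The outlet speed comes from Torricelli: v = √(2g·4.953) = 9.853 m/s.
The bore is uniform, so the speed at the crest is the same v. Bernoulli surface→crest: P_atm = P_top + ½ρv² + ρg·h_top.
P_top = 101800 − ½·1000·9.853² − 1000·9.8·1.631 = 37280 Pa.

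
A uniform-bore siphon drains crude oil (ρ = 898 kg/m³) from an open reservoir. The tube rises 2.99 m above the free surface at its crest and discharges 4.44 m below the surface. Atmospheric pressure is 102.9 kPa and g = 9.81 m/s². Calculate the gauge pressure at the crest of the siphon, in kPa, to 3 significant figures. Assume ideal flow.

From the surface to the outlet (both open to atmosphere, surface at rest): v = √(2g·h_out) = √(2·9.81·4.44) = 9.33 m/s.
The bore is uniform, so the speed at the crest is the same v. Bernoulli surface→crest: P_atm = P_top + ½ρv² + ρg·h_top.
P_top = 102900 − ½·898·9.33² − 898·9.81·2.99 = 37400 Pa. So P_gauge = P_top − P_atm = -65500 Pa.

-65.5 kPa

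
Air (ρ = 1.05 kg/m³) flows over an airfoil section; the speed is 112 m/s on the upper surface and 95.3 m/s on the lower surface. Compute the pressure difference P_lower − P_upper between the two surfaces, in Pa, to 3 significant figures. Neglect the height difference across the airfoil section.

With negligible Δh, P + ½ρv² is constant, so P_low − P_up = ½ρ(v_up² − v_low²).
ΔP = ½·1.05·(112² − 95.3²) = 1820 Pa.

ΔP ≈ 1820 Pa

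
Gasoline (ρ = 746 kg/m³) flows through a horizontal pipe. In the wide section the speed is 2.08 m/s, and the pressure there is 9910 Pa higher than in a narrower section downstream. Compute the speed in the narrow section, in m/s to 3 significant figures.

Along the level pipe P + ½ρv² is conserved, hence v₂² = v₁² + 2(P₁ − P₂)/ρ.
v₂ = √(2.08² + 2·9910/746) = √(4.33 + 26.6) = 5.56 m/s.

v₂ ≈ 5.56 m/s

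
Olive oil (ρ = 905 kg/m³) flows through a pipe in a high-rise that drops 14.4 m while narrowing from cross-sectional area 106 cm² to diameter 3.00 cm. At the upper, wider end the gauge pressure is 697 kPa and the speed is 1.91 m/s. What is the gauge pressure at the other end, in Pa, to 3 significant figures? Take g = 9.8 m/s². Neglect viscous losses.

Mass conservation (A₁v₁ = A₂v₂) gives v₂ = 1.91 × 106/7.07 = 28.6 m/s.
Applying Bernoulli between the two ends and solving for P₂: P₂ = P₁ + ½ρ(v₁² − v₂²) − ρgΔh.
P₂ = 697000 + ½·905·(1.91² − 28.6²) − 905·9.8·(−14.4) = 697000 + (-370000) − (-128000) = 455000 Pa.

P₂ ≈ 455000 Pa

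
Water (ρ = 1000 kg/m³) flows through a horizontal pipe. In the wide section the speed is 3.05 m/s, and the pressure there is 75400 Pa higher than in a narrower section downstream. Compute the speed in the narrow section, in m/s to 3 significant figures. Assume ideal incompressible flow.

With h₁ = h₂, rearranging Bernoulli gives v₂ = √(v₁² + 2ΔP/ρ).
v₂ = √(3.05² + 2·75400/1000) = √(9.30 + 151) = 12.7 m/s.

v₂ ≈ 12.7 m/s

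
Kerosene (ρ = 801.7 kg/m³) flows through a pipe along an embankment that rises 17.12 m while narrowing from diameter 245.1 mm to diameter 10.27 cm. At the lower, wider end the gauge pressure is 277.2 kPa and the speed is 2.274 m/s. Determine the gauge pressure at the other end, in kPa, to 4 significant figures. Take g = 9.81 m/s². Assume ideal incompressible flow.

P₂ ≈ 77.39 kPa

The volume flow rate is constant, so v₂ = (A₁/A₂)v₁ = (471.8/82.84)·2.274 = 12.95 m/s.
Applying Bernoulli between the two ends and solving for P₂: P₂ = P₁ + ½ρ(v₁² − v₂²) − ρgΔh.
P₂ = 277200 + ½·801.7·(2.274² − 12.95²) − 801.7·9.81·(+17.12) = 277200 + (-65170) − (134600) = 77390 Pa.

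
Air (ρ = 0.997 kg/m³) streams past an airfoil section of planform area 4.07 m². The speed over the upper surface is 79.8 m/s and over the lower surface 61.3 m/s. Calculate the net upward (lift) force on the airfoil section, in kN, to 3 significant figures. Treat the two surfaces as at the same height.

F ≈ 5.30 kN

From P + ½ρv² = const at equal height, P_low − P_up = ½ρ(v_up² − v_low²).
ΔP = ½·0.997·(79.8² − 61.3²) = 1300 Pa.
Lift = ΔP · A = 1300 × 4.07 = 5300 N.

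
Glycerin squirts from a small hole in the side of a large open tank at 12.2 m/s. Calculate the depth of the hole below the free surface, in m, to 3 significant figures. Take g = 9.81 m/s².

h = 7.59 m

Torricelli: v = √(2gh), so h = v²/(2g).
h = 12.2²/(2·9.81) = 149/19.62 = 7.59 m.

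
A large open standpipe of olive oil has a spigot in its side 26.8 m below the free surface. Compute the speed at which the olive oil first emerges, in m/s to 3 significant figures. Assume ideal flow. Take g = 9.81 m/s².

With the surface at rest and both surface and jet at atmospheric pressure, Bernoulli gives ρg h = ½ρv², so v = √(2gh) = √(2·9.81·26.8) = 22.9 m/s.

v ≈ 22.9 m/s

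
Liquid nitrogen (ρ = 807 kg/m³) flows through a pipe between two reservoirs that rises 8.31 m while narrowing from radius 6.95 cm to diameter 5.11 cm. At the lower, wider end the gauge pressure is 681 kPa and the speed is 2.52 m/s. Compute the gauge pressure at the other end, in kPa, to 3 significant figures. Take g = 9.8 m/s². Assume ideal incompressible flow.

By continuity, v₂ = v₁·A₁/A₂ = 2.52·(152/20.5) = 18.6 m/s.
Energy conservation along the streamline gives P₂ = P₁ − ½ρ(v₂² − v₁²) − ρg(h₂ − h₁).
P₂ = 681000 + ½·807·(2.52² − 18.6²) − 807·9.8·(+8.31) = 681000 + (-138000) − (65700) = 478000 Pa.

P₂ = 478 kPa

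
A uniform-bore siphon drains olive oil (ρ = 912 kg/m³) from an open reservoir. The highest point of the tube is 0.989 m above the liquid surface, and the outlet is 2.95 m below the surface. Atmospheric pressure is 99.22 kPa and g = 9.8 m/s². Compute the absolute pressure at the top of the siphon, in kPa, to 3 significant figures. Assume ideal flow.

P_top ≈ 64.0 kPa

Bernoulli surface→outlet gives ½v² = g·h_out, so v = √(2·9.8·2.95) = 7.60 m/s.
With constant cross-section the crest speed equals v; applying Bernoulli from the surface up to the crest, P_top = P_atm − ½ρv² − ρg·h_top.
P_top = 99220 − ½·912·7.60² − 912·9.8·0.989 = 64000 Pa.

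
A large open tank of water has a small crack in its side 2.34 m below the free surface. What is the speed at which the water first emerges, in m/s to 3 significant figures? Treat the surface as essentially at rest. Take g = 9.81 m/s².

v = 6.78 m/s

The surface is effectively still and both ends are open, so ½v² = gh and v = √(2·9.81·2.34) = 6.78 m/s.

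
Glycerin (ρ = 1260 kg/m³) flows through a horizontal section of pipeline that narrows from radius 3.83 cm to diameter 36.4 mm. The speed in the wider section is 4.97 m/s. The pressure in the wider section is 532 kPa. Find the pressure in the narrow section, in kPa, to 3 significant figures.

By continuity, v₂ = v₁·A₁/A₂ = 4.97·(46.1/10.4) = 22.0 m/s.
Along the horizontal streamline, P + ½ρv² is constant.
P₂ = P₁ − ½ρ(v₂² − v₁²) = 532000 − ½·1260·(22.0² − 4.97²) = 532000 − 290000 = 242000 Pa.

242 kPa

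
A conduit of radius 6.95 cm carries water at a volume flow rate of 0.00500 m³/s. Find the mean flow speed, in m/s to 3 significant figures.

Q = 0.00500 m³/s = 0.00500 m³/s.
v = Q/A = 0.00500 / 0.0152 = 0.329 m/s.

v ≈ 0.329 m/s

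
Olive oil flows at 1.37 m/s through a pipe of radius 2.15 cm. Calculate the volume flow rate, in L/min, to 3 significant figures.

Q ≈ 119 L/min

Q = A·v = 0.00145 m² × 1.37 m/s = 0.00199 m³/s.
Converting: 0.00199 m³/s × 60000 = 119 L/min.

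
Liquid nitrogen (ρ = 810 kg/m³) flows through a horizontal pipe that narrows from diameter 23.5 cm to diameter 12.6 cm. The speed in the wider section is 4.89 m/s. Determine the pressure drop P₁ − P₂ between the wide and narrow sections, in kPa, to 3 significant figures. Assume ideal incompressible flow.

By continuity, v₂ = v₁·A₁/A₂ = 4.89·(434/125) = 17.0 m/s.
With no height change, Bernoulli's equation is P₁ + ½ρv₁² = P₂ + ½ρv₂².
P₁ − P₂ = ½·810·(17.0² − 4.89²) = ½·810·265 = 107000 Pa.

ΔP ≈ 107 kPa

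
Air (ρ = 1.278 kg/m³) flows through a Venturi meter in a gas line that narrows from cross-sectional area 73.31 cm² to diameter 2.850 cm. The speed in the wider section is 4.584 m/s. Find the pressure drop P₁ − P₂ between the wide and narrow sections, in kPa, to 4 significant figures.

ΔP ≈ 1.760 kPa

Continuity gives A₁v₁ = A₂v₂, so v₂ = (73.31 cm²)/(6.379 cm²) × 4.584 m/s = 52.68 m/s.
The pipe is horizontal, so Bernoulli reduces to P₁ + ½ρv₁² = P₂ + ½ρv₂².
P₁ − P₂ = ½·1.278·(52.68² − 4.584²) = ½·1.278·2754 = 1760 Pa.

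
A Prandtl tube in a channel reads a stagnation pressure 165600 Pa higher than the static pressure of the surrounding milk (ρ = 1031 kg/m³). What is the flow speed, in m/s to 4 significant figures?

The dynamic pressure equals the rise in static pressure at the stagnation point: ΔP = ½ρv².
v = √(2ΔP/ρ) = √(2·165600/1031) = 17.92 m/s.

17.92 m/s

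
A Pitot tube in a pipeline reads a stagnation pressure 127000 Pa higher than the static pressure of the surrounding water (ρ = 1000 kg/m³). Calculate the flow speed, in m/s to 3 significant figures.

Bernoulli between the free stream and the stagnation point: ½ρv² = P_stag − P_static.
v = √(2ΔP/ρ) = √(2·127000/1000) = 15.9 m/s.

v ≈ 15.9 m/s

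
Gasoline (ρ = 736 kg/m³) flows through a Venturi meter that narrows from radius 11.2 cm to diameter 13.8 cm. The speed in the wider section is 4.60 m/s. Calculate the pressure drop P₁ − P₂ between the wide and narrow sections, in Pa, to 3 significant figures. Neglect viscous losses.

Mass conservation (A₁v₁ = A₂v₂) gives v₂ = 4.60 × 394/150 = 12.1 m/s.
With no height change, Bernoulli's equation is P₁ + ½ρv₁² = P₂ + ½ρv₂².
P₁ − P₂ = ½·736·(12.1² − 4.60²) = ½·736·126 = 46300 Pa.

46300 Pa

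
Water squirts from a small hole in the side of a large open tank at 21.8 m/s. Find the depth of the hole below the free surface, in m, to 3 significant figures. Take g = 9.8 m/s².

For a small hole in a large open tank, ½v² = gh, giving h = v²/(2g).
h = 21.8²/(2·9.8) = 475/19.60 = 24.2 m.

h = 24.2 m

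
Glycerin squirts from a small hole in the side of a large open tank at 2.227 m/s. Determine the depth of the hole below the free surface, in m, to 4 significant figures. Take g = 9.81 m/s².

For a small hole in a large open tank, ½v² = gh, giving h = v²/(2g).
h = 2.227²/(2·9.81) = 4.960/19.62 = 0.2528 m.

0.2528 m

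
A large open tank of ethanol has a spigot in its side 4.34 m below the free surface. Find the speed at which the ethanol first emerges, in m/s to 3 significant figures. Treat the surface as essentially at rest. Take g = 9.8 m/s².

With the surface at rest and both surface and jet at atmospheric pressure, Bernoulli gives ρg h = ½ρv², so v = √(2gh) = √(2·9.8·4.34) = 9.22 m/s.

v = 9.22 m/s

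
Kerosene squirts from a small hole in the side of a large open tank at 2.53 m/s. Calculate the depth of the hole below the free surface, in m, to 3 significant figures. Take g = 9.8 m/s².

Inverting v = √(2gh) gives h = v² / 2g.
h = 2.53²/(2·9.8) = 6.40/19.60 = 0.327 m.

h = 0.327 m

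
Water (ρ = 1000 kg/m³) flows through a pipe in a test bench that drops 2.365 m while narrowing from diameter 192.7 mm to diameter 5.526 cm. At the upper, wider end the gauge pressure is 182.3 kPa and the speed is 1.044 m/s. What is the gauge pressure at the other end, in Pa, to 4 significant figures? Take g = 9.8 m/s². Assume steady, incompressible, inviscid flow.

P₂ = 125400 Pa

By continuity, v₂ = v₁·A₁/A₂ = 1.044·(291.6/23.98) = 12.70 m/s.
Bernoulli: P₁ + ½ρv₁² + ρg h₁ = P₂ + ½ρv₂² + ρg h₂, so P₂ = P₁ + ½ρ(v₁² − v₂²) − ρg(h₂ − h₁).
P₂ = 182300 + ½·1000·(1.044² − 12.70²) − 1000·9.8·(−2.365) = 182300 + (-80040) − (-23180) = 125400 Pa.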